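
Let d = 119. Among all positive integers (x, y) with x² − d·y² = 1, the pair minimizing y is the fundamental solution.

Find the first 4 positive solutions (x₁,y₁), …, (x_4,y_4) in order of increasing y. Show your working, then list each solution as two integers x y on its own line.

120 11
28799 2640
6911640 633589
1658764801 152058720

√119 = [10; 1,9,1,20, …], period ℓ=4 (even) → k=3
step 0: (10, 1)  from 10·(1,0) + (0,1)
…
step 2: (109, 10)  from 9·(11,1) + (10,1)
step 3: (120, 11)  from 1·(109,10) + (11,1)
(x₁, y₁) = (120, 11);  120² − 119·11² = 1 ✓
n=2: (120,11)∘(120,11) = (120·120+119·11·11, 120·11+11·120) = (28799,2640)
n=3: (28799,2640)∘(120,11) = (120·28799+119·11·2640, 120·2640+11·28799) = (6911640,633589)
n=4: (6911640,633589)∘(120,11) = (120·6911640+119·11·633589, 120·633589+11·6911640) = (1658764801,152058720)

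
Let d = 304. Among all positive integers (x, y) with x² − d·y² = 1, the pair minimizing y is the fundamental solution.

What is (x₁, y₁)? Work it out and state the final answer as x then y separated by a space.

57799 3315

[17; 2,3,2,1,1,1,1,1,2,3,2,34] for √304; ℓ=12 ⇒ convergent index 11
i=0: a=17 ⇒ p=17, q=1
i=1: a=2 ⇒ p=35, q=2
i=2: a=3 ⇒ p=122, q=7
…
i=4: a=1 ⇒ p=401, q=23
…
i=6: a=1 ⇒ p=1081, q=62
i=7: a=1 ⇒ p=1761, q=101
i=8: a=1 ⇒ p=2842, q=163
…
i=10: a=3 ⇒ p=25177, q=1444
i=11: a=2 ⇒ p=57799, q=3315
fundamental: x₁=57799, y₁=3315  (since 3340724401 − 304·10989225 = 1)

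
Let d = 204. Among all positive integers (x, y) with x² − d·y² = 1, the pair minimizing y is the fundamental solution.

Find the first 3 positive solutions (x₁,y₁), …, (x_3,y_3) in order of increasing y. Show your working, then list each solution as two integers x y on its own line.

4999 350
49980001 3499300
499700044999 34986001050

√204 = [14; 3,1,1,6,1,1,3,28, …], period ℓ=8 (even) → k=7
step 0: (14, 1)  from 14·(1,0) + (0,1)
…
step 3: (100, 7)  from 1·(57,4) + (43,3)
step 4: (657, 46)  from 6·(100,7) + (57,4)
step 5: (757, 53)  from 1·(657,46) + (100,7)
step 6: (1414, 99)  from 1·(757,53) + (657,46)
step 7: (4999, 350)  from 3·(1414,99) + (757,53)
(x₁, y₁) = (4999, 350);  4999² − 204·350² = 1 ✓
n=2: (4999,350)∘(4999,350) = (4999·4999+204·350·350, 4999·350+350·4999) = (49980001,3499300)
n=3: (49980001,3499300)∘(4999,350) = (4999·49980001+204·350·3499300, 4999·3499300+350·49980001) = (499700044999,34986001050)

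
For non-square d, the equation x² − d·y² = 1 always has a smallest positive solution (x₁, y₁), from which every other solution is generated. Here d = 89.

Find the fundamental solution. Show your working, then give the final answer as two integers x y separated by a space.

500001 53000

[9; 2,3,3,2,18] for √89; ℓ=5 ⇒ convergent index 9
k=0  a_k=9  p_k/q_k = 9/1
k=1  a_k=2  p_k/q_k = 19/2
k=2  a_k=3  p_k/q_k = 66/7
…
k=4  a_k=2  p_k/q_k = 500/53
…
k=6  a_k=2  p_k/q_k = 18934/2007
…
k=8  a_k=3  p_k/q_k = 216991/23001
k=9  a_k=2  p_k/q_k = 500001/53000
fundamental: x₁=500001, y₁=53000  (since 250001000001 − 89·2809000000 = 1)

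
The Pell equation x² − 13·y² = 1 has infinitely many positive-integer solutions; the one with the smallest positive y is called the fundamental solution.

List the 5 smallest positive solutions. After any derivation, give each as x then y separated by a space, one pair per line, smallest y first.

649 180
842401 233640
1093435849 303264540
1419278889601 393637139280
1842222905266249 510940703520900

[3; 1,1,1,1,6] for √13; ℓ=5 ⇒ convergent index 9
a_0=3:  p_0=3·1+0=3,  q_0=3·0+1=1
a_1=1:  p_1=1·3+1=4,  q_1=1·1+0=1
…
a_4=1:  p_4=1·11+7=18,  q_4=1·3+2=5
a_5=6:  p_5=6·18+11=119,  q_5=6·5+3=33
…
a_7=1:  p_7=1·137+119=256,  q_7=1·38+33=71
a_8=1:  p_8=1·256+137=393,  q_8=1·71+38=109
a_9=1:  p_9=1·393+256=649,  q_9=1·109+71=180
(x₁, y₁) = (649, 180);  649² − 13·180² = 1 ✓
(x_2, y_2) = (649·649 + 13·180·180, 649·180 + 180·649) = (842401, 233640)
(x_3, y_3) = (649·842401 + 13·180·233640, 649·233640 + 180·842401) = (1093435849, 303264540)
(x_4, y_4) = (649·1093435849 + 13·180·303264540, 649·303264540 + 180·1093435849) = (1419278889601, 393637139280)
(x_5, y_5) = (649·1419278889601 + 13·180·393637139280, 649·393637139280 + 180·1419278889601) = (1842222905266249, 510940703520900)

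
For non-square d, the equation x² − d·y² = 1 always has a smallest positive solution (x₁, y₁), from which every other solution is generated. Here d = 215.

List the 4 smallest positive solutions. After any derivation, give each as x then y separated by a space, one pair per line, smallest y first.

44 3
3871 264
340604 23229
29969281 2043888

√215 → a₀=14, period (1,1,1,28); ℓ=4 even so k=3
a_0=14:  p_0=14·1+0=14,  q_0=14·0+1=1
a_1=1:  p_1=1·14+1=15,  q_1=1·1+0=1
a_2=1:  p_2=1·15+14=29,  q_2=1·1+1=2
a_3=1:  p_3=1·29+15=44,  q_3=1·2+1=3
(x₁, y₁) = (44, 3);  44² − 215·3² = 1 ✓
k=2:  x_2 = 44·44+215·3·3 = 3871,  y_2 = 44·3+3·44 = 264
k=3:  x_3 = 44·3871+215·3·264 = 340604,  y_3 = 44·264+3·3871 = 23229
k=4:  x_4 = 44·340604+215·3·23229 = 29969281,  y_4 = 44·23229+3·340604 = 2043888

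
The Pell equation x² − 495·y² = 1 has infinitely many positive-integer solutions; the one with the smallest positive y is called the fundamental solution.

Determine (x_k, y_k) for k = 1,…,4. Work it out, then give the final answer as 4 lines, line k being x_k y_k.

89 4
15841 712
2819609 126732
501874561 22557584

√495 = [22; 4,44, …], period ℓ=2 (even) → k=1
step 0: (22, 1)  from 22·(1,0) + (0,1)
step 1: (89, 4)  from 4·(22,1) + (1,0)
fundamental: x₁=89, y₁=4  (since 7921 − 495·16 = 1)
(89+4√495)^2 = 15841 + 712√495
(89+4√495)^3 = 2819609 + 126732√495
(89+4√495)^4 = 501874561 + 22557584√495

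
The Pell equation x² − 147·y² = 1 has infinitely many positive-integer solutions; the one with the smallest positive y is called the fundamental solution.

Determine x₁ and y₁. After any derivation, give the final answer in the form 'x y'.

√147 → a₀=12, period (8,24); ℓ=2 even so k=1
k=0  a_k=12  p_k/q_k = 12/1
k=1  a_k=8  p_k/q_k = 97/8
→ (97, 8).  Check: 97²=9409, 147·8²=9408, difference 1.

97 8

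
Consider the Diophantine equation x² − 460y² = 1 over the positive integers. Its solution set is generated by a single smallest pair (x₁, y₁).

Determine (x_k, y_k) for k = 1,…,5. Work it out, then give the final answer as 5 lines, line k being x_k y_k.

√460 = [21; 2,4,3,1,2,10,2,1,3,4,2,42, …], period ℓ=12 (even) → k=11
i=0: a=21 ⇒ p=21, q=1
…
i=10: a=4 ⇒ p=1135029, q=52921
i=11: a=2 ⇒ p=2535751, q=118230
fundamental: x₁=2535751, y₁=118230  (since 6430033134001 − 460·13978332900 = 1)
(2535751+118230√460)^2 = 12860066268001 + 599603681460√460
(2535751+118230√460)^3 = 65219851798297071751 + 3040891269731634690√460
(2535751+118230√460)^4 = 330762608834754335913072001 + 15421886156225925189922920√460
(2535751+118230√460)^5 = 1677463232230609064240018182143751 + 78212126485069051161274736991150√460

2535751 118230
12860066268001 599603681460
65219851798297071751 3040891269731634690
330762608834754335913072001 15421886156225925189922920
1677463232230609064240018182143751 78212126485069051161274736991150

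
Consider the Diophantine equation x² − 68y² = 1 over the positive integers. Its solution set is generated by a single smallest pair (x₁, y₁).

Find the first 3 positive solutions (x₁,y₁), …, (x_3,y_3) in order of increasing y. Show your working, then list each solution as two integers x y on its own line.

[8; 4,16] for √68; ℓ=2 ⇒ convergent index 1
a_0=8:  p_0=8·1+0=8,  q_0=8·0+1=1
a_1=4:  p_1=4·8+1=33,  q_1=4·1+0=4
→ (33, 4).  Check: 33²=1089, 68·4²=1088, difference 1.
k=2:  x_2 = 33·33+68·4·4 = 2177,  y_2 = 33·4+4·33 = 264
k=3:  x_3 = 33·2177+68·4·264 = 143649,  y_3 = 33·264+4·2177 = 17420

33 4
2177 264
143649 17420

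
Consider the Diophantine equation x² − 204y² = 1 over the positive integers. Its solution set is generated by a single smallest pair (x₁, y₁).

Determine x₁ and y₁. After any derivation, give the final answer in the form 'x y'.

d=204: √d = [14; 3,1,1,6,1,1,3,28] (ℓ=8, even), read p_7/q_7
a_0=14:  p_0=14·1+0=14,  q_0=14·0+1=1
a_1=3:  p_1=3·14+1=43,  q_1=3·1+0=3
…
a_3=1:  p_3=1·57+43=100,  q_3=1·4+3=7
a_4=6:  p_4=6·100+57=657,  q_4=6·7+4=46
a_5=1:  p_5=1·657+100=757,  q_5=1·46+7=53
a_6=1:  p_6=1·757+657=1414,  q_6=1·53+46=99
a_7=3:  p_7=3·1414+757=4999,  q_7=3·99+53=350
(x₁, y₁) = (4999, 350);  4999² − 204·350² = 1 ✓

4999 350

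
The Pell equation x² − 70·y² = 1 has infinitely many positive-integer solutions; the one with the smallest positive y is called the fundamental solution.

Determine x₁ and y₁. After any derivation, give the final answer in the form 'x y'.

251 30

[8; 2,1,2,1,2,16] for √70; ℓ=6 ⇒ convergent index 5
a_0=8:  p_0=8·1+0=8,  q_0=8·0+1=1
…
a_4=1:  p_4=1·67+25=92,  q_4=1·8+3=11
a_5=2:  p_5=2·92+67=251,  q_5=2·11+8=30
→ (251, 30).  Check: 251²=63001, 70·30²=63000, difference 1.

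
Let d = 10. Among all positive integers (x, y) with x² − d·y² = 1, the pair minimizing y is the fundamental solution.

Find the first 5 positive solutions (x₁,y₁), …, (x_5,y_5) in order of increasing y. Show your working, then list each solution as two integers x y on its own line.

19 6
721 228
27379 8658
1039681 328776
39480499 12484830

√10 = [3; 6, …], period ℓ=1 (odd) → k=1
k=0  a_k=3  p_k/q_k = 3/1
k=1  a_k=6  p_k/q_k = 19/6
→ (19, 6).  Check: 19²=361, 10·6²=360, difference 1.
n=2: (19,6)∘(19,6) = (19·19+10·6·6, 19·6+6·19) = (721,228)
n=3: (721,228)∘(19,6) = (19·721+10·6·228, 19·228+6·721) = (27379,8658)
n=4: (27379,8658)∘(19,6) = (19·27379+10·6·8658, 19·8658+6·27379) = (1039681,328776)
n=5: (1039681,328776)∘(19,6) = (19·1039681+10·6·328776, 19·328776+6·1039681) = (39480499,12484830)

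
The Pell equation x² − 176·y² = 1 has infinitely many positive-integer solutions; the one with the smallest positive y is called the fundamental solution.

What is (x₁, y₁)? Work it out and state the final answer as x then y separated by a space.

[13; 3,1,3,26] for √176; ℓ=4 ⇒ convergent index 3
step 0: (13, 1)  from 13·(1,0) + (0,1)
step 1: (40, 3)  from 3·(13,1) + (1,0)
step 2: (53, 4)  from 1·(40,3) + (13,1)
step 3: (199, 15)  from 3·(53,4) + (40,3)
(x₁, y₁) = (199, 15);  199² − 176·15² = 1 ✓

199 15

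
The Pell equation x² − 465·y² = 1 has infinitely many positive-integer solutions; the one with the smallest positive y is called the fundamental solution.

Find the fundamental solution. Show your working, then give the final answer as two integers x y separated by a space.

15871 736

√465 = [21; 1,1,3,2,2,2,3,1,1,42, …], period ℓ=10 (even) → k=9
k=0  a_k=21  p_k/q_k = 21/1
…
k=2  a_k=1  p_k/q_k = 43/2
k=3  a_k=3  p_k/q_k = 151/7
k=4  a_k=2  p_k/q_k = 345/16
…
k=6  a_k=2  p_k/q_k = 2027/94
k=7  a_k=3  p_k/q_k = 6922/321
k=8  a_k=1  p_k/q_k = 8949/415
k=9  a_k=1  p_k/q_k = 15871/736
fundamental: x₁=15871, y₁=736  (since 251888641 − 465·541696 = 1)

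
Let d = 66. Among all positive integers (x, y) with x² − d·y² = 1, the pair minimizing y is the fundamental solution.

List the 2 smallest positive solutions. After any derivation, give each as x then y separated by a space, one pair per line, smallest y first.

√66 = [8; 8,16, …], period ℓ=2 (even) → k=1
i=0: a=8 ⇒ p=8, q=1
i=1: a=8 ⇒ p=65, q=8
(x₁, y₁) = (65, 8);  65² − 66·8² = 1 ✓
k=2:  x_2 = 65·65+66·8·8 = 8449,  y_2 = 65·8+8·65 = 1040

65 8
8449 1040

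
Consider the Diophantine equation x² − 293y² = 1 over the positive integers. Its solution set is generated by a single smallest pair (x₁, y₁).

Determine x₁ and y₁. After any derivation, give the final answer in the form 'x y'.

√293 → a₀=17, period (8,1,1,8,34); ℓ=5 odd so k=9
step 0: (17, 1)  from 17·(1,0) + (0,1)
step 1: (137, 8)  from 8·(17,1) + (1,0)
step 2: (154, 9)  from 1·(137,8) + (17,1)
…
step 5: (84679, 4947)  from 34·(2482,145) + (291,17)
…
step 8: (1444507, 84389)  from 1·(764593,44668) + (679914,39721)
step 9: (12320649, 719780)  from 8·(1444507,84389) + (764593,44668)
(x₁, y₁) = (12320649, 719780);  12320649² − 293·719780² = 1 ✓

12320649 719780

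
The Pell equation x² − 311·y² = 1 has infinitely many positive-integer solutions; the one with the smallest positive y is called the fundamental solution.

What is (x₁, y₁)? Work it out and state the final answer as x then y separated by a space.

16883880 957397

[17; 1,1,1,2,1,…,1,1,34] for √311; ℓ=16 ⇒ convergent index 15
k=0  a_k=17  p_k/q_k = 17/1
k=1  a_k=1  p_k/q_k = 18/1
k=2  a_k=1  p_k/q_k = 35/2
k=3  a_k=1  p_k/q_k = 53/3
k=4  a_k=2  p_k/q_k = 141/8
k=5  a_k=1  p_k/q_k = 194/11
…
k=7  a_k=3  p_k/q_k = 4109/233
…
k=9  a_k=3  p_k/q_k = 217583/12338
k=10  a_k=6  p_k/q_k = 1376656/78063
k=11  a_k=1  p_k/q_k = 1594239/90401
k=12  a_k=2  p_k/q_k = 4565134/258865
k=13  a_k=1  p_k/q_k = 6159373/349266
k=14  a_k=1  p_k/q_k = 10724507/608131
k=15  a_k=1  p_k/q_k = 16883880/957397
→ (16883880, 957397).  Check: 16883880²=285065403854400, 311·957397²=285065403854399, difference 1.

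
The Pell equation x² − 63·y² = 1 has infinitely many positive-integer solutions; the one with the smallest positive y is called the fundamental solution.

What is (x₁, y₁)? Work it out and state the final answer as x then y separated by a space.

8 1

[7; 1,14] for √63; ℓ=2 ⇒ convergent index 1
step 0: (7, 1)  from 7·(1,0) + (0,1)
step 1: (8, 1)  from 1·(7,1) + (1,0)
fundamental: x₁=8, y₁=1  (since 64 − 63·1 = 1)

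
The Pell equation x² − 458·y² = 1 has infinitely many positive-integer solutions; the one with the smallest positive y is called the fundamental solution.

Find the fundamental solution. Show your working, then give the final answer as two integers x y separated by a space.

22899 1070

[21; 2,2,42] for √458; ℓ=3 ⇒ convergent index 5
step 0: (21, 1)  from 21·(1,0) + (0,1)
step 1: (43, 2)  from 2·(21,1) + (1,0)
…
step 4: (9181, 429)  from 2·(4537,212) + (107,5)
step 5: (22899, 1070)  from 2·(9181,429) + (4537,212)
fundamental: x₁=22899, y₁=1070  (since 524364201 − 458·1144900 = 1)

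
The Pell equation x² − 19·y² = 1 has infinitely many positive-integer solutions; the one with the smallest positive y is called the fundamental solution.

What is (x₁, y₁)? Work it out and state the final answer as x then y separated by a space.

170 39

[4; 2,1,3,1,2,8] for √19; ℓ=6 ⇒ convergent index 5
a_0=4:  p_0=4·1+0=4,  q_0=4·0+1=1
…
a_4=1:  p_4=1·48+13=61,  q_4=1·11+3=14
a_5=2:  p_5=2·61+48=170,  q_5=2·14+11=39
→ (170, 39).  Check: 170²=28900, 19·39²=28899, difference 1.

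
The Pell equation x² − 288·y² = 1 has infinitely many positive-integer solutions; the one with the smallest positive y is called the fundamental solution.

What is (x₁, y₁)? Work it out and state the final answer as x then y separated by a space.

17 1

d=288: √d = [16; 1,32] (ℓ=2, even), read p_1/q_1
step 0: (16, 1)  from 16·(1,0) + (0,1)
step 1: (17, 1)  from 1·(16,1) + (1,0)
→ (17, 1).  Check: 17²=289, 288·1²=288, difference 1.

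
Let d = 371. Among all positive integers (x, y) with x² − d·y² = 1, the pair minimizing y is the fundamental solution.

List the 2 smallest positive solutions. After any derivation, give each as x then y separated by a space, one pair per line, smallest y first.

1695 88
5746049 298320

[19; 3,1,4,1,3,38] for √371; ℓ=6 ⇒ convergent index 5
a_0=19:  p_0=19·1+0=19,  q_0=19·0+1=1
a_1=3:  p_1=3·19+1=58,  q_1=3·1+0=3
…
a_4=1:  p_4=1·366+77=443,  q_4=1·19+4=23
a_5=3:  p_5=3·443+366=1695,  q_5=3·23+19=88
→ (1695, 88).  Check: 1695²=2873025, 371·88²=2873024, difference 1.
(1695+88√371)^2 = 5746049 + 298320√371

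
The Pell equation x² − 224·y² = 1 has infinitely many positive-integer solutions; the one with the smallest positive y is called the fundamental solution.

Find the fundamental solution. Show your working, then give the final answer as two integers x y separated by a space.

15 1

[14; 1,28] for √224; ℓ=2 ⇒ convergent index 1
k=0  a_k=14  p_k/q_k = 14/1
k=1  a_k=1  p_k/q_k = 15/1
fundamental: x₁=15, y₁=1  (since 225 − 224·1 = 1)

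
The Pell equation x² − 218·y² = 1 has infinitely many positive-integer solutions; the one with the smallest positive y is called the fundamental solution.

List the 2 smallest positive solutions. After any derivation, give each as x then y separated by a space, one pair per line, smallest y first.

126003 8534
31753512017 2150619204

√218 = [14; 1,3,3,1,28, …], period ℓ=5 (odd) → k=9
k=0  a_k=14  p_k/q_k = 14/1
…
k=2  a_k=3  p_k/q_k = 59/4
…
k=8  a_k=3  p_k/q_k = 96370/6527
k=9  a_k=1  p_k/q_k = 126003/8534
(x₁, y₁) = (126003, 8534);  126003² − 218·8534² = 1 ✓
(x_2, y_2) = (126003·126003 + 218·8534·8534, 126003·8534 + 8534·126003) = (31753512017, 2150619204)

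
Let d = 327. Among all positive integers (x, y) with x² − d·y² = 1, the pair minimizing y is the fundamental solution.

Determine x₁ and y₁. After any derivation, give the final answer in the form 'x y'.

d=327: √d = [18; 12,36] (ℓ=2, even), read p_1/q_1
a_0=18:  p_0=18·1+0=18,  q_0=18·0+1=1
a_1=12:  p_1=12·18+1=217,  q_1=12·1+0=12
fundamental: x₁=217, y₁=12  (since 47089 − 327·144 = 1)

217 12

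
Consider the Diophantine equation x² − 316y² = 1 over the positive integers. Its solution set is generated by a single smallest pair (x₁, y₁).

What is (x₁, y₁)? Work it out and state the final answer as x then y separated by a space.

12799 720

√316 → a₀=17, period (1,3,2,8,2,3,1,34); ℓ=8 even so k=7
step 0: (17, 1)  from 17·(1,0) + (0,1)
…
step 5: (2862, 161)  from 2·(1351,76) + (160,9)
step 6: (9937, 559)  from 3·(2862,161) + (1351,76)
step 7: (12799, 720)  from 1·(9937,559) + (2862,161)
→ (12799, 720).  Check: 12799²=163814401, 316·720²=163814400, difference 1.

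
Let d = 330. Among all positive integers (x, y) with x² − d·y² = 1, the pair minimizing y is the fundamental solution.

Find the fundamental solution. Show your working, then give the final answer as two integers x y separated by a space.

√330 = [18; 6,36, …], period ℓ=2 (even) → k=1
k=0  a_k=18  p_k/q_k = 18/1
k=1  a_k=6  p_k/q_k = 109/6
→ (109, 6).  Check: 109²=11881, 330·6²=11880, difference 1.

109 6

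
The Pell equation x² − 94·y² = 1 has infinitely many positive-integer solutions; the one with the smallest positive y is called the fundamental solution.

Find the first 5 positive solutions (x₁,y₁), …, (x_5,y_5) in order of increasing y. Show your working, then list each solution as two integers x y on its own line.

2143295 221064
9187426914049 947610731760
39382732335491159615 4062018686654877336
168817626601983862467148801 17412208682026983028992480
723651950015758622280719887718975 74638999614285983163562219965864

√94 → a₀=9, period (1,2,3,1,1,…,2,1,18); ℓ=16 even so k=15
i=0: a=9 ⇒ p=9, q=1
i=1: a=1 ⇒ p=10, q=1
…
i=4: a=1 ⇒ p=126, q=13
i=5: a=1 ⇒ p=223, q=23
i=6: a=5 ⇒ p=1241, q=128
…
i=10: a=5 ⇒ p=85038, q=8771
i=11: a=1 ⇒ p=99455, q=10258
i=12: a=1 ⇒ p=184493, q=19029
i=13: a=3 ⇒ p=652934, q=67345
i=14: a=2 ⇒ p=1490361, q=153719
i=15: a=1 ⇒ p=2143295, q=221064
fundamental: x₁=2143295, y₁=221064  (since 4593713457025 − 94·48869292096 = 1)
n=2: (2143295,221064)∘(2143295,221064) = (2143295·2143295+94·221064·221064, 2143295·221064+221064·2143295) = (9187426914049,947610731760)
n=3: (9187426914049,947610731760)∘(2143295,221064) = (2143295·9187426914049+94·221064·947610731760, 2143295·947610731760+221064·9187426914049) = (39382732335491159615,4062018686654877336)
n=4: (39382732335491159615,4062018686654877336)∘(2143295,221064) = (2143295·39382732335491159615+94·221064·4062018686654877336, 2143295·4062018686654877336+221064·39382732335491159615) = (168817626601983862467148801,17412208682026983028992480)
n=5: (168817626601983862467148801,17412208682026983028992480)∘(2143295,221064) = (2143295·168817626601983862467148801+94·221064·17412208682026983028992480, 2143295·17412208682026983028992480+221064·168817626601983862467148801) = (723651950015758622280719887718975,74638999614285983163562219965864)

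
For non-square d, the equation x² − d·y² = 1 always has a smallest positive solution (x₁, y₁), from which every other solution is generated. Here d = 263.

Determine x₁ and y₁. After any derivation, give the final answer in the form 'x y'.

139128 8579

d=263: √d = [16; 4,1,1,1,1,15,1,1,1,1,4,32] (ℓ=12, even), read p_11/q_11
k=0  a_k=16  p_k/q_k = 16/1
…
k=2  a_k=1  p_k/q_k = 81/5
k=3  a_k=1  p_k/q_k = 146/9
…
k=6  a_k=15  p_k/q_k = 5822/359
k=7  a_k=1  p_k/q_k = 6195/382
…
k=10  a_k=1  p_k/q_k = 30229/1864
k=11  a_k=4  p_k/q_k = 139128/8579
fundamental: x₁=139128, y₁=8579  (since 19356600384 − 263·73599241 = 1)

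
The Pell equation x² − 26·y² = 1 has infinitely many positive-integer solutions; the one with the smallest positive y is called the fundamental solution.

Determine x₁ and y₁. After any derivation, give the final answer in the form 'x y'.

51 10

√26 → a₀=5, period (10); ℓ=1 odd so k=1
step 0: (5, 1)  from 5·(1,0) + (0,1)
step 1: (51, 10)  from 10·(5,1) + (1,0)
(x₁, y₁) = (51, 10);  51² − 26·10² = 1 ✓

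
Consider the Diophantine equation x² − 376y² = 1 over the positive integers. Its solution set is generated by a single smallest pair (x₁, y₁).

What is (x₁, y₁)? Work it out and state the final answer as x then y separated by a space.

2143295 110532

√376 = [19; 2,1,1,3,1,…,1,2,38, …], period ℓ=16 (even) → k=15
a_0=19:  p_0=19·1+0=19,  q_0=19·0+1=1
…
a_3=1:  p_3=1·58+39=97,  q_3=1·3+2=5
a_4=3:  p_4=3·97+58=349,  q_4=3·5+3=18
…
a_9=2:  p_9=2·12953+2928=28834,  q_9=2·668+151=1487
…
a_11=1:  p_11=1·70621+28834=99455,  q_11=1·3642+1487=5129
…
a_14=1:  p_14=1·468441+368986=837427,  q_14=1·24158+19029=43187
a_15=2:  p_15=2·837427+468441=2143295,  q_15=2·43187+24158=110532
→ (2143295, 110532).  Check: 2143295²=4593713457025, 376·110532²=4593713457024, difference 1.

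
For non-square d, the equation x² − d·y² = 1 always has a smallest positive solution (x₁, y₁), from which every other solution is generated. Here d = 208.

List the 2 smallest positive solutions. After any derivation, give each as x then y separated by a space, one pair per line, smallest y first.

649 45
842401 58410

√208 = [14; 2,2,1,2,2,28, …], period ℓ=6 (even) → k=5
a_0=14:  p_0=14·1+0=14,  q_0=14·0+1=1
…
a_2=2:  p_2=2·29+14=72,  q_2=2·2+1=5
…
a_4=2:  p_4=2·101+72=274,  q_4=2·7+5=19
a_5=2:  p_5=2·274+101=649,  q_5=2·19+7=45
→ (649, 45).  Check: 649²=421201, 208·45²=421200, difference 1.
(x_2, y_2) = (649·649 + 208·45·45, 649·45 + 45·649) = (842401, 58410)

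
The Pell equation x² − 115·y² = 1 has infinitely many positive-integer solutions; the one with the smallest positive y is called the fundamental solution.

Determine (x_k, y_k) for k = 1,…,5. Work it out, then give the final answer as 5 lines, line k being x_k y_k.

1126 105
2535751 236460
5710510126 532507815
12860066268001 1199207362920
28960863525028126 2700614448788025

√115 → a₀=10, period (1,2,1,1,1,1,1,2,1,20); ℓ=10 even so k=9
step 0: (10, 1)  from 10·(1,0) + (0,1)
step 1: (11, 1)  from 1·(10,1) + (1,0)
step 2: (32, 3)  from 2·(11,1) + (10,1)
step 3: (43, 4)  from 1·(32,3) + (11,1)
step 4: (75, 7)  from 1·(43,4) + (32,3)
step 5: (118, 11)  from 1·(75,7) + (43,4)
step 6: (193, 18)  from 1·(118,11) + (75,7)
…
step 8: (815, 76)  from 2·(311,29) + (193,18)
step 9: (1126, 105)  from 1·(815,76) + (311,29)
(x₁, y₁) = (1126, 105);  1126² − 115·105² = 1 ✓
n=2: (1126,105)∘(1126,105) = (1126·1126+115·105·105, 1126·105+105·1126) = (2535751,236460)
n=3: (2535751,236460)∘(1126,105) = (1126·2535751+115·105·236460, 1126·236460+105·2535751) = (5710510126,532507815)
n=4: (5710510126,532507815)∘(1126,105) = (1126·5710510126+115·105·532507815, 1126·532507815+105·5710510126) = (12860066268001,1199207362920)
n=5: (12860066268001,1199207362920)∘(1126,105) = (1126·12860066268001+115·105·1199207362920, 1126·1199207362920+105·12860066268001) = (28960863525028126,2700614448788025)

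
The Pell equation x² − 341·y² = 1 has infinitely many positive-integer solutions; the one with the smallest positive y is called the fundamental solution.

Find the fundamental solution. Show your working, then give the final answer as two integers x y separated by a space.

√341 = [18; 2,6,1,8,2,…,6,2,36, …], period ℓ=14 (even) → k=13
k=0  a_k=18  p_k/q_k = 18/1
…
k=3  a_k=1  p_k/q_k = 277/15
k=4  a_k=8  p_k/q_k = 2456/133
…
k=11  a_k=1  p_k/q_k = 718667/38918
k=12  a_k=6  p_k/q_k = 4953942/268271
k=13  a_k=2  p_k/q_k = 10626551/575460
(x₁, y₁) = (10626551, 575460);  10626551² − 341·575460² = 1 ✓

10626551 575460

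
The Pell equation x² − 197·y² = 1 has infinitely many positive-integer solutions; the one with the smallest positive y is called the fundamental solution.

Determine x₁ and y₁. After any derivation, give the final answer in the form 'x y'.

393 28

√197 = [14; 28, …], period ℓ=1 (odd) → k=1
k=0  a_k=14  p_k/q_k = 14/1
k=1  a_k=28  p_k/q_k = 393/28
fundamental: x₁=393, y₁=28  (since 154449 − 197·784 = 1)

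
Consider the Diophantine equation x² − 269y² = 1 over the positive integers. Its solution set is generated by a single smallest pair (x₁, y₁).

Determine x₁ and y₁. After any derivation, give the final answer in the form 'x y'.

13449 820

[16; 2,2,32] for √269; ℓ=3 ⇒ convergent index 5
k=0  a_k=16  p_k/q_k = 16/1
k=1  a_k=2  p_k/q_k = 33/2
k=2  a_k=2  p_k/q_k = 82/5
k=3  a_k=32  p_k/q_k = 2657/162
k=4  a_k=2  p_k/q_k = 5396/329
k=5  a_k=2  p_k/q_k = 13449/820
fundamental: x₁=13449, y₁=820  (since 180875601 − 269·672400 = 1)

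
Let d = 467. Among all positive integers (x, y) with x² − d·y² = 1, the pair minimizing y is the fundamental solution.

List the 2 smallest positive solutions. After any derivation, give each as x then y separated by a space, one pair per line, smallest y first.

1625626 75225
5285319783751 244575431700

√467 = [21; 1,1,1,1,3,…,1,1,42, …], period ℓ=14 (even) → k=13
k=0  a_k=21  p_k/q_k = 21/1
…
k=2  a_k=1  p_k/q_k = 43/2
k=3  a_k=1  p_k/q_k = 65/3
k=4  a_k=1  p_k/q_k = 108/5
k=5  a_k=3  p_k/q_k = 389/18
k=6  a_k=3  p_k/q_k = 1275/59
…
k=8  a_k=3  p_k/q_k = 82767/3830
k=9  a_k=3  p_k/q_k = 275465/12747
k=10  a_k=1  p_k/q_k = 358232/16577
…
k=12  a_k=1  p_k/q_k = 991929/45901
k=13  a_k=1  p_k/q_k = 1625626/75225
fundamental: x₁=1625626, y₁=75225  (since 2642659891876 − 467·5658800625 = 1)
(1625626+75225√467)^2 = 5285319783751 + 244575431700√467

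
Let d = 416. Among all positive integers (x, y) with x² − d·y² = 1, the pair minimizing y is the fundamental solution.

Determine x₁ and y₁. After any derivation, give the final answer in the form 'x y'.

d=416: √d = [20; 2,1,1,9,1,1,2,40] (ℓ=8, even), read p_7/q_7
i=0: a=20 ⇒ p=20, q=1
…
i=2: a=1 ⇒ p=61, q=3
…
i=4: a=9 ⇒ p=979, q=48
i=5: a=1 ⇒ p=1081, q=53
i=6: a=1 ⇒ p=2060, q=101
i=7: a=2 ⇒ p=5201, q=255
→ (5201, 255).  Check: 5201²=27050401, 416·255²=27050400, difference 1.

5201 255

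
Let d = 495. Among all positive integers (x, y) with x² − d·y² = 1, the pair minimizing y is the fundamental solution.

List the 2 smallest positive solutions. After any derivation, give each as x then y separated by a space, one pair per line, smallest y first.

√495 = [22; 4,44, …], period ℓ=2 (even) → k=1
step 0: (22, 1)  from 22·(1,0) + (0,1)
step 1: (89, 4)  from 4·(22,1) + (1,0)
fundamental: x₁=89, y₁=4  (since 7921 − 495·16 = 1)
k=2:  x_2 = 89·89+495·4·4 = 15841,  y_2 = 89·4+4·89 = 712

89 4
15841 712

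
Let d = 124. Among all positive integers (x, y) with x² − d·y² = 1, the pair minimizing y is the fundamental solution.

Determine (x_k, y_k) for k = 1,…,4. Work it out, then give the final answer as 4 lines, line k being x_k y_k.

√124 → a₀=11, period (7,2,1,1,1,…,2,7,22); ℓ=16 even so k=15
k=0  a_k=11  p_k/q_k = 11/1
k=1  a_k=7  p_k/q_k = 78/7
k=2  a_k=2  p_k/q_k = 167/15
…
k=5  a_k=1  p_k/q_k = 657/59
…
k=7  a_k=1  p_k/q_k = 3040/273
k=8  a_k=4  p_k/q_k = 14543/1306
k=9  a_k=1  p_k/q_k = 17583/1579
…
k=12  a_k=1  p_k/q_k = 152167/13665
k=13  a_k=1  p_k/q_k = 237042/21287
k=14  a_k=2  p_k/q_k = 626251/56239
k=15  a_k=7  p_k/q_k = 4620799/414960
(x₁, y₁) = (4620799, 414960);  4620799² − 124·414960² = 1 ✓
(4620799+414960√124)^2 = 42703566796801 + 3834893506080√124
(4620799+414960√124)^3 = 394649197502177907199 + 35440544156001500880√124
(4620799+414960√124)^4 = 3647189234337689639247667201 + 327527261991011323636100160√124

4620799 414960
42703566796801 3834893506080
394649197502177907199 35440544156001500880
3647189234337689639247667201 327527261991011323636100160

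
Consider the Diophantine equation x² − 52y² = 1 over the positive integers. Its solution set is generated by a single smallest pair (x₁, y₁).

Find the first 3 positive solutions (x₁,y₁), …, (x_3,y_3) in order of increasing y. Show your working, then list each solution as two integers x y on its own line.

√52 = [7; 4,1,2,1,4,14, …], period ℓ=6 (even) → k=5
step 0: (7, 1)  from 7·(1,0) + (0,1)
…
step 2: (36, 5)  from 1·(29,4) + (7,1)
…
step 4: (137, 19)  from 1·(101,14) + (36,5)
step 5: (649, 90)  from 4·(137,19) + (101,14)
(x₁, y₁) = (649, 90);  649² − 52·90² = 1 ✓
(649+90√52)^2 = 842401 + 116820√52
(649+90√52)^3 = 1093435849 + 151632270√52

649 90
842401 116820
1093435849 151632270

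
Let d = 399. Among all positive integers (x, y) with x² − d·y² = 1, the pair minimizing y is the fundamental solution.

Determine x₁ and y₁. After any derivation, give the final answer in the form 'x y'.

20 1

√399 = [19; 1,38, …], period ℓ=2 (even) → k=1
i=0: a=19 ⇒ p=19, q=1
i=1: a=1 ⇒ p=20, q=1
(x₁, y₁) = (20, 1);  20² − 399·1² = 1 ✓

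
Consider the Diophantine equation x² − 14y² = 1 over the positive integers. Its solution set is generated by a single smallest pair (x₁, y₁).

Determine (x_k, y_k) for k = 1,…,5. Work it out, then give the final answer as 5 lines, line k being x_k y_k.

√14 → a₀=3, period (1,2,1,6); ℓ=4 even so k=3
k=0  a_k=3  p_k/q_k = 3/1
k=1  a_k=1  p_k/q_k = 4/1
k=2  a_k=2  p_k/q_k = 11/3
k=3  a_k=1  p_k/q_k = 15/4
fundamental: x₁=15, y₁=4  (since 225 − 14·16 = 1)
n=2: (15,4)∘(15,4) = (15·15+14·4·4, 15·4+4·15) = (449,120)
n=3: (449,120)∘(15,4) = (15·449+14·4·120, 15·120+4·449) = (13455,3596)
n=4: (13455,3596)∘(15,4) = (15·13455+14·4·3596, 15·3596+4·13455) = (403201,107760)
n=5: (403201,107760)∘(15,4) = (15·403201+14·4·107760, 15·107760+4·403201) = (12082575,3229204)

15 4
449 120
13455 3596
403201 107760
12082575 3229204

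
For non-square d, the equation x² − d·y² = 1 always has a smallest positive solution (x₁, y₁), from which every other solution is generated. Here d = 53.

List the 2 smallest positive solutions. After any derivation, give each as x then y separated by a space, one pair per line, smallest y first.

66249 9100
8777860001 1205731800

d=53: √d = [7; 3,1,1,3,14] (ℓ=5, odd), read p_9/q_9
i=0: a=7 ⇒ p=7, q=1
i=1: a=3 ⇒ p=22, q=3
i=2: a=1 ⇒ p=29, q=4
i=3: a=1 ⇒ p=51, q=7
i=4: a=3 ⇒ p=182, q=25
…
i=6: a=3 ⇒ p=7979, q=1096
…
i=8: a=1 ⇒ p=18557, q=2549
i=9: a=3 ⇒ p=66249, q=9100
(x₁, y₁) = (66249, 9100);  66249² − 53·9100² = 1 ✓
k=2:  x_2 = 66249·66249+53·9100·9100 = 8777860001,  y_2 = 66249·9100+9100·66249 = 1205731800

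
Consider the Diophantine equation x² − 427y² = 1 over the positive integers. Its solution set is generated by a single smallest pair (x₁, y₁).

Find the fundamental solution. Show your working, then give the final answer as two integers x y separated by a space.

d=427: √d = [20; 1,1,1,40] (ℓ=4, even), read p_3/q_3
step 0: (20, 1)  from 20·(1,0) + (0,1)
…
step 2: (41, 2)  from 1·(21,1) + (20,1)
step 3: (62, 3)  from 1·(41,2) + (21,1)
→ (62, 3).  Check: 62²=3844, 427·3²=3843, difference 1.

62 3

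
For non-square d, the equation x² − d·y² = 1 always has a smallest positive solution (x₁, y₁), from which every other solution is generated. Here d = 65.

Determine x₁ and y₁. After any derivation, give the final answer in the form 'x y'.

129 16

√65 = [8; 16, …], period ℓ=1 (odd) → k=1
step 0: (8, 1)  from 8·(1,0) + (0,1)
step 1: (129, 16)  from 16·(8,1) + (1,0)
→ (129, 16).  Check: 129²=16641, 65·16²=16640, difference 1.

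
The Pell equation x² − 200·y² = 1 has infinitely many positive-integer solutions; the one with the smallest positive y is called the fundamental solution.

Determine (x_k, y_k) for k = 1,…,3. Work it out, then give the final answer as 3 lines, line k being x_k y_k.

99 7
19601 1386
3880899 274421

d=200: √d = [14; 7,28] (ℓ=2, even), read p_1/q_1
i=0: a=14 ⇒ p=14, q=1
i=1: a=7 ⇒ p=99, q=7
→ (99, 7).  Check: 99²=9801, 200·7²=9800, difference 1.
(x_2, y_2) = (99·99 + 200·7·7, 99·7 + 7·99) = (19601, 1386)
(x_3, y_3) = (99·19601 + 200·7·1386, 99·1386 + 7·19601) = (3880899, 274421)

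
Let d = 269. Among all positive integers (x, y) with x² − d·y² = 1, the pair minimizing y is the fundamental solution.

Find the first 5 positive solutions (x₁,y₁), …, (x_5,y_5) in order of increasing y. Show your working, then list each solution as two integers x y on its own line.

13449 820
361751201 22056360
9730383791049 593271970460
261727862849884801 15957829439376720
7039956045205817586249 429233695667083044100

d=269: √d = [16; 2,2,32] (ℓ=3, odd), read p_5/q_5
step 0: (16, 1)  from 16·(1,0) + (0,1)
…
step 2: (82, 5)  from 2·(33,2) + (16,1)
step 3: (2657, 162)  from 32·(82,5) + (33,2)
step 4: (5396, 329)  from 2·(2657,162) + (82,5)
step 5: (13449, 820)  from 2·(5396,329) + (2657,162)
→ (13449, 820).  Check: 13449²=180875601, 269·820²=180875600, difference 1.
(x_2, y_2) = (13449·13449 + 269·820·820, 13449·820 + 820·13449) = (361751201, 22056360)
(x_3, y_3) = (13449·361751201 + 269·820·22056360, 13449·22056360 + 820·361751201) = (9730383791049, 593271970460)
(x_4, y_4) = (13449·9730383791049 + 269·820·593271970460, 13449·593271970460 + 820·9730383791049) = (261727862849884801, 15957829439376720)
(x_5, y_5) = (13449·261727862849884801 + 269·820·15957829439376720, 13449·15957829439376720 + 820·261727862849884801) = (7039956045205817586249, 429233695667083044100)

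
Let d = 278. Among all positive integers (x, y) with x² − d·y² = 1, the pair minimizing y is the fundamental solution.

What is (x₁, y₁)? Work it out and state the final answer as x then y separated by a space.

2501 150

√278 = [16; 1,2,16,2,1,32, …], period ℓ=6 (even) → k=5
k=0  a_k=16  p_k/q_k = 16/1
k=1  a_k=1  p_k/q_k = 17/1
…
k=3  a_k=16  p_k/q_k = 817/49
k=4  a_k=2  p_k/q_k = 1684/101
k=5  a_k=1  p_k/q_k = 2501/150
fundamental: x₁=2501, y₁=150  (since 6255001 − 278·22500 = 1)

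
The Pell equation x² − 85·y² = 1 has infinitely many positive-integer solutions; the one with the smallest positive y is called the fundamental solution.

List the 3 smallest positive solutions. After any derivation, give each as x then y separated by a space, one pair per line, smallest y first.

√85 = [9; 4,1,1,4,18, …], period ℓ=5 (odd) → k=9
k=0  a_k=9  p_k/q_k = 9/1
…
k=3  a_k=1  p_k/q_k = 83/9
k=4  a_k=4  p_k/q_k = 378/41
k=5  a_k=18  p_k/q_k = 6887/747
k=6  a_k=4  p_k/q_k = 27926/3029
k=7  a_k=1  p_k/q_k = 34813/3776
k=8  a_k=1  p_k/q_k = 62739/6805
k=9  a_k=4  p_k/q_k = 285769/30996
(x₁, y₁) = (285769, 30996);  285769² − 85·30996² = 1 ✓
(285769+30996√85)^2 = 163327842721 + 17715391848√85
(285769+30996√85)^3 = 93348068572789129 + 10125019625991228√85

285769 30996
163327842721 17715391848
93348068572789129 10125019625991228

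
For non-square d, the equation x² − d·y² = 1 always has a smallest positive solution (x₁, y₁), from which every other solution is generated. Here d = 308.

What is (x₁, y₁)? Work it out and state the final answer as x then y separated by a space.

351 20

d=308: √d = [17; 1,1,4,1,1,34] (ℓ=6, even), read p_5/q_5
a_0=17:  p_0=17·1+0=17,  q_0=17·0+1=1
a_1=1:  p_1=1·17+1=18,  q_1=1·1+0=1
a_2=1:  p_2=1·18+17=35,  q_2=1·1+1=2
…
a_4=1:  p_4=1·158+35=193,  q_4=1·9+2=11
a_5=1:  p_5=1·193+158=351,  q_5=1·11+9=20
→ (351, 20).  Check: 351²=123201, 308·20²=123200, difference 1.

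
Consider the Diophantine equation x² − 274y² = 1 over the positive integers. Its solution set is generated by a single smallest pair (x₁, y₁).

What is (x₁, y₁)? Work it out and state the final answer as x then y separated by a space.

3959299 239190

[16; 1,1,4,4,1,1,32] for √274; ℓ=7 ⇒ convergent index 13
k=0  a_k=16  p_k/q_k = 16/1
k=1  a_k=1  p_k/q_k = 17/1
k=2  a_k=1  p_k/q_k = 33/2
k=3  a_k=4  p_k/q_k = 149/9
k=4  a_k=4  p_k/q_k = 629/38
…
k=6  a_k=1  p_k/q_k = 1407/85
…
k=9  a_k=1  p_k/q_k = 93011/5619
…
k=11  a_k=4  p_k/q_k = 1770023/106931
k=12  a_k=1  p_k/q_k = 2189276/132259
k=13  a_k=1  p_k/q_k = 3959299/239190
(x₁, y₁) = (3959299, 239190);  3959299² − 274·239190² = 1 ✓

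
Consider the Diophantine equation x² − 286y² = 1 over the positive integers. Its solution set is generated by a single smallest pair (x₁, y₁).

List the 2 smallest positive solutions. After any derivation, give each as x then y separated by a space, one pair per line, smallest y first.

561835 33222
631317134449 37330564740

√286 = [16; 1,10,3,3,2,3,3,10,1,32, …], period ℓ=10 (even) → k=9
k=0  a_k=16  p_k/q_k = 16/1
…
k=3  a_k=3  p_k/q_k = 575/34
…
k=8  a_k=10  p_k/q_k = 512132/30283
k=9  a_k=1  p_k/q_k = 561835/33222
→ (561835, 33222).  Check: 561835²=315658567225, 286·33222²=315658567224, difference 1.
k=2:  x_2 = 561835·561835+286·33222·33222 = 631317134449,  y_2 = 561835·33222+33222·561835 = 37330564740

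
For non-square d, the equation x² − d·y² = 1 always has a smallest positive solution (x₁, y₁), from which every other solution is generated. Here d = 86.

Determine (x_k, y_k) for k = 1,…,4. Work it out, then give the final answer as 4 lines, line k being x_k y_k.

10405 1122
216528049 23348820
4505948689285 485888943078
93768792007492801 10111348882104360

d=86: √d = [9; 3,1,1,1,8,1,1,1,3,18] (ℓ=10, even), read p_9/q_9
i=0: a=9 ⇒ p=9, q=1
i=1: a=3 ⇒ p=28, q=3
…
i=4: a=1 ⇒ p=102, q=11
…
i=6: a=1 ⇒ p=983, q=106
i=7: a=1 ⇒ p=1864, q=201
i=8: a=1 ⇒ p=2847, q=307
i=9: a=3 ⇒ p=10405, q=1122
fundamental: x₁=10405, y₁=1122  (since 108264025 − 86·1258884 = 1)
(x_2, y_2) = (10405·10405 + 86·1122·1122, 10405·1122 + 1122·10405) = (216528049, 23348820)
(x_3, y_3) = (10405·216528049 + 86·1122·23348820, 10405·23348820 + 1122·216528049) = (4505948689285, 485888943078)
(x_4, y_4) = (10405·4505948689285 + 86·1122·485888943078, 10405·485888943078 + 1122·4505948689285) = (93768792007492801, 10111348882104360)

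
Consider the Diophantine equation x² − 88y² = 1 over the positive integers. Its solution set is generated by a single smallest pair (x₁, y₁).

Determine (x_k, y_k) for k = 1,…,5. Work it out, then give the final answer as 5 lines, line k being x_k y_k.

√88 = [9; 2,1,1,1,2,18, …], period ℓ=6 (even) → k=5
i=0: a=9 ⇒ p=9, q=1
i=1: a=2 ⇒ p=19, q=2
i=2: a=1 ⇒ p=28, q=3
i=3: a=1 ⇒ p=47, q=5
i=4: a=1 ⇒ p=75, q=8
i=5: a=2 ⇒ p=197, q=21
(x₁, y₁) = (197, 21);  197² − 88·21² = 1 ✓
n=2: (197,21)∘(197,21) = (197·197+88·21·21, 197·21+21·197) = (77617,8274)
n=3: (77617,8274)∘(197,21) = (197·77617+88·21·8274, 197·8274+21·77617) = (30580901,3259935)
n=4: (30580901,3259935)∘(197,21) = (197·30580901+88·21·3259935, 197·3259935+21·30580901) = (12048797377,1284406116)
n=5: (12048797377,1284406116)∘(197,21) = (197·12048797377+88·21·1284406116, 197·1284406116+21·12048797377) = (4747195585637,506052749769)

197 21
77617 8274
30580901 3259935
12048797377 1284406116
4747195585637 506052749769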